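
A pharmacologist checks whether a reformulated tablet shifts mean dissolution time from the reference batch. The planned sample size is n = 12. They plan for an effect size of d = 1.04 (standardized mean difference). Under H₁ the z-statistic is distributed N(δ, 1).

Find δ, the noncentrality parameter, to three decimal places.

δ = d·√n = 1.04 × √12 = 3.6027

δ ≈ 3.603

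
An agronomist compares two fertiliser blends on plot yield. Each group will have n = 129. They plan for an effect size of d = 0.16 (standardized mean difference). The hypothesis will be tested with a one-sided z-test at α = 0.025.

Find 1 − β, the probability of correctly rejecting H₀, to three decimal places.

Power ≈ 0.250

Noncentrality parameter: δ = d·√(n/2) = 0.16 × √(129/2) = 1.2850
Critical value for a one-sided test at α = 0.025: z_α = 1.960.
Power = Φ(δ − 1.960) = Φ(-0.675) = 0.2498.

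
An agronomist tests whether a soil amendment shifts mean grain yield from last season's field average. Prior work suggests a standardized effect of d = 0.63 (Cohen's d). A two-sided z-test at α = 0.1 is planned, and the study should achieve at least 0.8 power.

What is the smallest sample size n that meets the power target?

For power 0.8 need Φ(δ − z_{0.05}) = 0.8, so δ = z_{0.05} + z_{0.20} = 1.645 + 0.842 = 2.486.
(For δ > 0 the lower-tail rejection region contributes negligibly to power, so the one-term inversion is standard.)
δ = d·√n ⇒ n = (δ/d)² = (2.486 / 0.63)² = 15.58.
Round up to the next whole unit.

n = 16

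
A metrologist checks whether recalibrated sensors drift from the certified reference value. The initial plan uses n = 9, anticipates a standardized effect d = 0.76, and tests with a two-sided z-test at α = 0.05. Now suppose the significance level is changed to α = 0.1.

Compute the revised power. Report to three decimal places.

δ = d·√n = 0.76 × √9 = 2.2800 (unchanged). New critical value: z_{0.05} = 1.645.
Revised power = Φ(δ − 1.645) + Φ(−δ − 1.645) = Φ(0.635) + Φ(-3.925) = 0.7373 + 0.0000 = 0.7374.

Power ≈ 0.737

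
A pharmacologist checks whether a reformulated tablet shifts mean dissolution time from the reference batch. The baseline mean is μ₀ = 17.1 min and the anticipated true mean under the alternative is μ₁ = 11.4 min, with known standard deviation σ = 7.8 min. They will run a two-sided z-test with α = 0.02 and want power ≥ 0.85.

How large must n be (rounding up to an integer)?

n = 22

Standardized effect: d = |μ₁ − μ₀| / σ = |11.4 − 17.1| / 7.8 = 0.7308
Set Φ(δ − 2.326) = 0.85; then δ − 2.326 = Φ⁻¹(0.85) = 1.036, giving δ = 3.363.
(For δ > 0 the lower-tail rejection region contributes negligibly to power, so the one-term inversion is standard.)
δ = d·√n ⇒ n = (δ/d)² = (3.363 / 0.7308)² = 21.18.
Round up to the next whole unit.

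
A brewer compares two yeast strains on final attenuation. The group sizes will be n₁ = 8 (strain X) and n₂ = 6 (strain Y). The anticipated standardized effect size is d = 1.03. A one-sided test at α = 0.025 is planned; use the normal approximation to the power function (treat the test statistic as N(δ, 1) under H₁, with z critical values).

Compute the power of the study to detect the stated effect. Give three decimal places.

Power ≈ 0.479

Noncentrality parameter: δ = d / √(1/n₁ + 1/n₂) = 1.03 / √(1/8 + 1/6) = 1.9072
Critical value for a one-sided test at α = 0.025: z_α = 1.960.
Power = P(Z > 1.960 − δ) = Φ(-0.053) = 0.4790.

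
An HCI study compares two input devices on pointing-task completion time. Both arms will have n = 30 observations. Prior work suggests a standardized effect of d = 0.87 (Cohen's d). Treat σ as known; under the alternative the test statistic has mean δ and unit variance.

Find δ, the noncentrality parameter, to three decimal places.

δ = d·√(n/2) = 0.87 × √(30/2) = 3.3695

δ ≈ 3.369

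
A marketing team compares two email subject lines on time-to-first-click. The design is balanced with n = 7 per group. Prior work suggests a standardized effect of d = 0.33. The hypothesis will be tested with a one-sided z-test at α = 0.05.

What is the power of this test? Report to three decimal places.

Noncentrality parameter: δ = d·√(n/2) = 0.33 × √(7/2) = 0.6174
Critical value for a one-sided test at α = 0.05: z_α = 1.645.
Power = Φ(δ − 1.645) = Φ(-1.027) = 0.1521.

Power ≈ 0.152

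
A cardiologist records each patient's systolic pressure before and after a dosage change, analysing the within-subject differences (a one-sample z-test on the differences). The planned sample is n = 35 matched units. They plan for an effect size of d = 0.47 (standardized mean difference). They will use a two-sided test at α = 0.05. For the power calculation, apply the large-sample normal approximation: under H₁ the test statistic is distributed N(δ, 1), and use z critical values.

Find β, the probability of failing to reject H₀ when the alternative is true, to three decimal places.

Noncentrality parameter: δ = d·√n = 0.47 × √35 = 2.7806
Critical value for a two-sided test at α = 0.05: z_{α/2} = 1.960.
Power = Φ(δ − 1.960) + Φ(−δ − 1.960) = Φ(0.821) + Φ(-4.741) = 0.7941 + 0.0000 = 0.7941.
Type II error: β = 1 − power = 1 − 0.7941 = 0.2059.

β ≈ 0.206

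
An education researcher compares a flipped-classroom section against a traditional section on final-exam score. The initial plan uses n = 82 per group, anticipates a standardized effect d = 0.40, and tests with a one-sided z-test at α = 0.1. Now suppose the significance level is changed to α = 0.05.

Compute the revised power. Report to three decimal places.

Power ≈ 0.820

δ = d·√(n/2) = 0.40 × √(82/2) = 2.5612 (unchanged). New critical value: z_{0.05} = 1.645.
Revised power = Φ(δ − 1.645) = Φ(0.916) = 0.8203.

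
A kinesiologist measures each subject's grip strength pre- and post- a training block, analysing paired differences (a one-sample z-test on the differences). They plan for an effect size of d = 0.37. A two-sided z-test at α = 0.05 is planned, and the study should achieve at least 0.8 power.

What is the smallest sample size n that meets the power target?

For power 0.8 need Φ(δ − z_{0.025}) = 0.8, so δ = z_{0.025} + z_{0.20} = 1.960 + 0.842 = 2.802.
(Ignoring the negligible lower-tail rejection probability gives the usual closed-form inversion.)
δ = d·√n ⇒ n = (δ/d)² = (2.802 / 0.37)² = 57.33.
Rounding up, n = 58.

n = 58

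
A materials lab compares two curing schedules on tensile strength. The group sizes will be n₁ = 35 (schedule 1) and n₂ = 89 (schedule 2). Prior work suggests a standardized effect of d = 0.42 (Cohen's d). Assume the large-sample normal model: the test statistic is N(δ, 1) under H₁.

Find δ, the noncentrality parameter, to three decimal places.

δ ≈ 2.105

δ = d / √(1/n₁ + 1/n₂) = 0.42 / √(1/35 + 1/89) = 2.1051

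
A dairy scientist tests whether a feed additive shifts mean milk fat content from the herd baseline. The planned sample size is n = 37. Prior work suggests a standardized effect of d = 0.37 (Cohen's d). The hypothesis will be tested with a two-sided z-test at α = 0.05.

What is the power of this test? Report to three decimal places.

Noncentrality parameter: δ = d·√n = 0.37 × √37 = 2.2506
Critical value for a two-sided test at α = 0.05: z_{α/2} = 1.960.
Power = Φ(δ − 1.960) + Φ(−δ − 1.960) = Φ(0.291) + Φ(-4.211) = 0.6143 + 0.0000 = 0.6144.

Power ≈ 0.614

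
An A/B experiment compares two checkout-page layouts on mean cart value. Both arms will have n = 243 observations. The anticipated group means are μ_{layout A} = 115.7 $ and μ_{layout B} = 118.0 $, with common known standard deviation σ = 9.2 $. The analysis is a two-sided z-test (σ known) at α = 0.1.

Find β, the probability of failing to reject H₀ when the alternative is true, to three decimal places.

β ≈ 0.133

Standardized effect: d = |μ_{layout A} − μ_{layout B}| / σ = |115.7 − 118.0| / 9.2 = 0.2500
Noncentrality parameter: δ = d·√(n/2) = 0.2500 × √(243/2) = 2.7557
Critical value for a two-sided test at α = 0.1: z_{α/2} = 1.645.
Power = Φ(δ − 1.645) + Φ(−δ − 1.645) = Φ(1.111) + Φ(-4.401) = 0.8667 + 0.0000 = 0.8667.
Type II error: β = 1 − power = 1 − 0.8667 = 0.1333.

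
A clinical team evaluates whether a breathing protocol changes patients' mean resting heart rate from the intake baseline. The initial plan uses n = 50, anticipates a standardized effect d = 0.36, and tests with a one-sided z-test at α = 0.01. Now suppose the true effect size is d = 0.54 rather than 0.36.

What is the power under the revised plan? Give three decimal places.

With d = 0.54: δ = d·√n = 0.54 × √50 = 3.8184. Critical value z_{0.01} = 2.326.
Revised power = P(Z > 2.326 − δ) = Φ(1.492) = 0.9322.

Power ≈ 0.932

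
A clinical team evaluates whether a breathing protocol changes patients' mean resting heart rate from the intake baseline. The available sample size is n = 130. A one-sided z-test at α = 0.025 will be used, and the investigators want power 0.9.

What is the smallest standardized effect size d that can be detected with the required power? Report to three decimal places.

Required noncentrality: δ = z_{0.025} + z_{0.10} = 1.960 + 1.282 = 3.242.
δ = d·√n ⇒ d = δ/√n = 3.242/√130 = 0.2843.

d ≈ 0.284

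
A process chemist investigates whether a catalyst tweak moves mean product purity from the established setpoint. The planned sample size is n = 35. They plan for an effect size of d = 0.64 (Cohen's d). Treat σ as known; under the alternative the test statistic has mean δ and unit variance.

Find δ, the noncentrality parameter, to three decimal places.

δ ≈ 3.786

δ = d·√n = 0.64 × √35 = 3.7863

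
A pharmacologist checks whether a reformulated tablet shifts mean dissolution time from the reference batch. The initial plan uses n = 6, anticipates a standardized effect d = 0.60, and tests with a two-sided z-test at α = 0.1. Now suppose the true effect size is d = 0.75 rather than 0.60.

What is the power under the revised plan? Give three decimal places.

Power ≈ 0.576

With d = 0.75: δ = d·√n = 0.75 × √6 = 1.8371. Critical value z_{0.05} = 1.645.
Revised power = Φ(δ − 1.645) + Φ(−δ − 1.645) = Φ(0.192) + Φ(-3.482) = 0.5762 + 0.0002 = 0.5765.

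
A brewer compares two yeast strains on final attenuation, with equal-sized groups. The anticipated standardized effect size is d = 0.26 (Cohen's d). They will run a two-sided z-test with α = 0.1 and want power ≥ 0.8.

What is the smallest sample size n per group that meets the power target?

n = 183 per group

For power 0.8 need Φ(δ − z_{0.05}) = 0.8, so δ = z_{0.05} + z_{0.20} = 1.645 + 0.842 = 2.486.
(The Φ(−δ − z_{α/2}) term is vanishingly small for δ > 0 and is dropped in the standard sample-size formula.)
δ = d·√(n/2) ⇒ n = 2(δ/d)² = 2 × (2.486 / 0.26)² = 182.92.
Rounding up, n = 183 per group.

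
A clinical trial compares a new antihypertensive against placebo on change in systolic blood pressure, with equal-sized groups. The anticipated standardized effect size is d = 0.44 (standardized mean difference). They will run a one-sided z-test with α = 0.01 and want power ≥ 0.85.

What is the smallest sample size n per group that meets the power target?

n = 117 per group

Set Φ(δ − 2.326) = 0.85; then δ − 2.326 = Φ⁻¹(0.85) = 1.036, giving δ = 3.363.
δ = d·√(n/2) ⇒ n = 2(δ/d)² = 2 × (3.363 / 0.44)² = 116.82.
Rounding up, n = 117 per group.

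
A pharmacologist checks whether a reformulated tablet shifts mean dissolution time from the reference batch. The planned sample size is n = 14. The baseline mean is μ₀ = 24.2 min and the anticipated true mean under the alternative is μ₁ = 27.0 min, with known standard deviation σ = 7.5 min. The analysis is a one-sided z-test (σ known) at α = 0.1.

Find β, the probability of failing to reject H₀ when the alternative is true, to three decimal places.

Standardized effect: d = |μ₁ − μ₀| / σ = |27.0 − 24.2| / 7.5 = 0.3733
Noncentrality parameter: δ = d·√n = 0.3733 × √14 = 1.3969
One-sided α = 0.1 → critical value z_{0.1} = 1.282.
Power = Φ(δ − 1.282) = Φ(0.115) = 0.5459.
Type II error: β = 1 − power = 1 − 0.5459 = 0.4541.

β ≈ 0.454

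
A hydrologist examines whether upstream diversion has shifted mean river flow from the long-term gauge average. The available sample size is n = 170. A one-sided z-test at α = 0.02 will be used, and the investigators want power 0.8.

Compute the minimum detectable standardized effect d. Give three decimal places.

Required noncentrality: δ = z_{0.02} + z_{0.20} = 2.054 + 0.842 = 2.895.
δ = d·√n ⇒ d = δ/√n = 2.895/√170 = 0.2221.

d ≈ 0.222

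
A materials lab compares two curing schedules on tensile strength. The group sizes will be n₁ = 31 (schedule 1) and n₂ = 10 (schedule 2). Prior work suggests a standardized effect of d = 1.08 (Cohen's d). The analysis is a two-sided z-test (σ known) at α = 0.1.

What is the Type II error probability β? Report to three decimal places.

β ≈ 0.093

Noncentrality parameter: δ = d / √(1/n₁ + 1/n₂) = 1.08 / √(1/31 + 1/10) = 2.9697
Two-sided α = 0.1 → critical value z_{0.05} = 1.645.
Power = Φ(δ − 1.645) + Φ(−δ − 1.645) = Φ(1.325) + Φ(-4.615) = 0.9074 + 0.0000 = 0.9074.
Type II error: β = 1 − power = 1 − 0.9074 = 0.0926.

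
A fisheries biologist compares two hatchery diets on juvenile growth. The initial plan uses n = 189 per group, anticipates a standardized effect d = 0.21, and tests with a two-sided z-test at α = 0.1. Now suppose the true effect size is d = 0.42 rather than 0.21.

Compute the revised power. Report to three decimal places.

Power ≈ 0.993

With d = 0.42: δ = d·√(n/2) = 0.42 × √(189/2) = 4.0829. Critical value z_{0.05} = 1.645.
Revised power = Φ(δ − 1.645) + Φ(−δ − 1.645) = Φ(2.438) + Φ(-5.728) = 0.9926 + 0.0000 = 0.9926.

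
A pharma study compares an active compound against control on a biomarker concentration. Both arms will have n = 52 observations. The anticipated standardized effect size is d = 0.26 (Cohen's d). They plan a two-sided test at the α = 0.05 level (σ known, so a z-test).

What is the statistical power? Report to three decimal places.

Noncentrality parameter: δ = d·√(n/2) = 0.26 × √(52/2) = 1.3257
Two-sided α = 0.05 → critical value z_{0.025} = 1.960.
Power = Φ(δ − 1.960) + Φ(−δ − 1.960) = Φ(-0.634) + Φ(-3.286) = 0.2630 + 0.0005 = 0.2635.

Power ≈ 0.263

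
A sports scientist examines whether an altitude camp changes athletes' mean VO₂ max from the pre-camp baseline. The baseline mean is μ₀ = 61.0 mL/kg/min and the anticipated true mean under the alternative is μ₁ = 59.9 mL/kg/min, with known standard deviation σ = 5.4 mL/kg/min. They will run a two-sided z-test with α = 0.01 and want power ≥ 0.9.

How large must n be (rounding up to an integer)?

n = 359

Standardized effect: d = |μ₁ − μ₀| / σ = |59.9 − 61.0| / 5.4 = 0.2037
For power 0.9 need Φ(δ − z_{0.005}) = 0.9, so δ = z_{0.005} + z_{0.10} = 2.576 + 1.282 = 3.857.
(Ignoring the negligible lower-tail rejection probability gives the usual closed-form inversion.)
δ = d·√n ⇒ n = (δ/d)² = (3.857 / 0.2037)² = 358.58.
Rounding up, n = 359.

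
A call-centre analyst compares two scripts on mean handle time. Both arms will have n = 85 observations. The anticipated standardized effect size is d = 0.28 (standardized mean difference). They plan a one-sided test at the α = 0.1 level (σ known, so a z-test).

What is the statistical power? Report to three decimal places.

Noncentrality parameter: δ = d·√(n/2) = 0.28 × √(85/2) = 1.8254
Critical value for a one-sided test at α = 0.1: z_α = 1.282.
Power = P(Z > 1.282 − δ) = Φ(0.544) = 0.7067.

Power ≈ 0.707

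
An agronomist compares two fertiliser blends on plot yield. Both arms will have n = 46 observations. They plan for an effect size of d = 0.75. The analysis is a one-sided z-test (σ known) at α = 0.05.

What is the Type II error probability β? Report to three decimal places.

Noncentrality parameter: δ = d·√(n/2) = 0.75 × √(46/2) = 3.5969
Critical value for a one-sided test at α = 0.05: z_α = 1.645.
Power = Φ(δ − 1.645) = Φ(1.952) = 0.9745.
Type II error: β = 1 − power = 1 − 0.9745 = 0.0255.

β ≈ 0.025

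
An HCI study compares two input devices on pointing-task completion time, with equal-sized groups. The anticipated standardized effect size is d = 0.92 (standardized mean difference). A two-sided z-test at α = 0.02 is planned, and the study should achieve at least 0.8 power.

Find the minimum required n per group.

For power 0.8 need Φ(δ − z_{0.01}) = 0.8, so δ = z_{0.01} + z_{0.20} = 2.326 + 0.842 = 3.168.
(The Φ(−δ − z_{α/2}) term is vanishingly small for δ > 0 and is dropped in the standard sample-size formula.)
δ = d·√(n/2) ⇒ n = 2(δ/d)² = 2 × (3.168 / 0.92)² = 23.71.
Rounding up, n = 24 per group.

n = 24 per group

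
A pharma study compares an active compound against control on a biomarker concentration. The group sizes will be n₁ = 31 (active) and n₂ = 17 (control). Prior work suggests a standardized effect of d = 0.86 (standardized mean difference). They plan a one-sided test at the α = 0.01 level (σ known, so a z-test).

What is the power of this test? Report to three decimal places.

Power ≈ 0.700

Noncentrality parameter: δ = d / √(1/n₁ + 1/n₂) = 0.86 / √(1/31 + 1/17) = 2.8496
Critical value for a one-sided test at α = 0.01: z_α = 2.326.
Power = Φ(δ − 2.326) = Φ(0.523) = 0.6996.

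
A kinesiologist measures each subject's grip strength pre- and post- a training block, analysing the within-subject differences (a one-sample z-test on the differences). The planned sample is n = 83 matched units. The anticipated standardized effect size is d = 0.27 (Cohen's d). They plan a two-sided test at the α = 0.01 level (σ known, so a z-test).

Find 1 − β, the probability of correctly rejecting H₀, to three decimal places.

Power ≈ 0.454

Noncentrality parameter: λ = d·√n = 0.27 × √83 = 2.4598
Critical value for a two-sided test at α = 0.01: z_{α/2} = 2.576.
Power = Φ(λ − 2.576) + Φ(−λ − 2.576) = Φ(-0.116) + Φ(-5.036) = 0.4538 + 0.0000 = 0.4538.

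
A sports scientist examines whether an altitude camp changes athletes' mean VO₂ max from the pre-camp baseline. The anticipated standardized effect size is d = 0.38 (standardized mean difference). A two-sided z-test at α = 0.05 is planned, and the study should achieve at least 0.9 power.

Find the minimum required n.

For power 0.9 need Φ(δ − z_{0.025}) = 0.9, so δ = z_{0.025} + z_{0.10} = 1.960 + 1.282 = 3.242.
(The Φ(−δ − z_{α/2}) term is vanishingly small for δ > 0 and is dropped in the standard sample-size formula.)
δ = d·√n ⇒ n = (δ/d)² = (3.242 / 0.38)² = 72.77.
Round up to the next whole unit.

n = 73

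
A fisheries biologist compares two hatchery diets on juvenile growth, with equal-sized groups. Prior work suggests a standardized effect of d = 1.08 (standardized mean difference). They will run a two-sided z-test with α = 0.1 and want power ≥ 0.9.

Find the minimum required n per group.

n = 15 per group

Set Φ(δ − 1.645) = 0.9; then δ − 1.645 = Φ⁻¹(0.9) = 1.282, giving δ = 2.926.
(For δ > 0 the lower-tail rejection region contributes negligibly to power, so the one-term inversion is standard.)
δ = d·√(n/2) ⇒ n = 2(δ/d)² = 2 × (2.926 / 1.08)² = 14.68.
Rounding up, n = 15 per group.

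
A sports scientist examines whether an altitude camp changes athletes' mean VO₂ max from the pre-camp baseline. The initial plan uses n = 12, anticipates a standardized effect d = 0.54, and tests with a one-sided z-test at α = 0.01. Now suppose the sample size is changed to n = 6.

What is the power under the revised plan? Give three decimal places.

With n = 6: δ = d·√n = 0.54 × √6 = 1.3227. Critical value z_{0.01} = 2.326.
Revised power = P(Z > 2.326 − δ) = Φ(-1.004) = 0.1578.

Power ≈ 0.158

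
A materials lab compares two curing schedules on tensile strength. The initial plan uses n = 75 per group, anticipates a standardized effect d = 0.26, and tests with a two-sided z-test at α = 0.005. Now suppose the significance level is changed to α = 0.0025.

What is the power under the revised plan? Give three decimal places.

Power ≈ 0.076

δ = d·√(n/2) = 0.26 × √(75/2) = 1.5922 (unchanged). New critical value: z_{0.0013} = 3.023.
Revised power = Φ(δ − 3.023) + Φ(−δ − 3.023) = Φ(-1.431) + Φ(-4.616) = 0.0762 + 0.0000 = 0.0762.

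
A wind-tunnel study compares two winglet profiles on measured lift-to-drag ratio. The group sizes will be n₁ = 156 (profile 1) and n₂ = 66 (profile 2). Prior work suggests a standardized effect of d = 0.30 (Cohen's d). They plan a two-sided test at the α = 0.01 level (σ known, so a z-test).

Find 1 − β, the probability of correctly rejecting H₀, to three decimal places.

Power ≈ 0.297

Noncentrality parameter: δ = d / √(1/n₁ + 1/n₂) = 0.30 / √(1/156 + 1/66) = 2.0431
Critical value for a two-sided test at α = 0.01: z_{α/2} = 2.576.
Power = Φ(δ − 2.576) + Φ(−δ − 2.576) = Φ(-0.533) + Φ(-4.619) = 0.2971 + 0.0000 = 0.2971.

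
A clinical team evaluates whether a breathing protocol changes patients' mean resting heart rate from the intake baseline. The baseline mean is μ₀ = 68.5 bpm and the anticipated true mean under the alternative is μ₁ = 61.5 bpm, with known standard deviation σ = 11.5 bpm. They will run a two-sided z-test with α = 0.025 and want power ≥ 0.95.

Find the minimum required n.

Standardized effect: d = |μ₁ − μ₀| / σ = |61.5 − 68.5| / 11.5 = 0.6087
For power 0.95 need Φ(δ − z_{0.0125}) = 0.95, so δ = z_{0.0125} + z_{0.05} = 2.241 + 1.645 = 3.886.
(For δ > 0 the lower-tail rejection region contributes negligibly to power, so the one-term inversion is standard.)
δ = d·√n ⇒ n = (δ/d)² = (3.886 / 0.6087)² = 40.76.
Round up to the next whole unit.

n = 41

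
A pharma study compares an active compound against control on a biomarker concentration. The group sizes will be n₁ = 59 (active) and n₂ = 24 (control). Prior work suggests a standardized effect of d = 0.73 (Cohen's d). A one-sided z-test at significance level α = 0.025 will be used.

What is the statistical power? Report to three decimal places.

Power ≈ 0.854

Noncentrality parameter: λ = d / √(1/n₁ + 1/n₂) = 0.73 / √(1/59 + 1/24) = 3.0152
Critical value for a one-sided test at α = 0.025: z_α = 1.960.
Power = Φ(λ − 1.960) = Φ(1.055) = 0.8543.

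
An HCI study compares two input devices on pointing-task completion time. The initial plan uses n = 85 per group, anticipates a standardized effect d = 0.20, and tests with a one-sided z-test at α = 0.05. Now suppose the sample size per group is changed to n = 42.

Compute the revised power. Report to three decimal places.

Power ≈ 0.233

With n = 42 per group: δ = d·√(n/2) = 0.20 × √(42/2) = 0.9165. Critical value z_{0.05} = 1.645.
Revised power = P(Z > 1.645 − δ) = Φ(-0.728) = 0.2332.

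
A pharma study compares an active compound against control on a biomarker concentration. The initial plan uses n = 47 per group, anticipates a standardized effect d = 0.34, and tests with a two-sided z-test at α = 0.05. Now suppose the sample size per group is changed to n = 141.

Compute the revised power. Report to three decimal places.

With n = 141 per group: δ = d·√(n/2) = 0.34 × √(141/2) = 2.8548. Critical value z_{0.025} = 1.960.
Revised power = Φ(δ − 1.960) + Φ(−δ − 1.960) = Φ(0.895) + Φ(-4.815) = 0.8146 + 0.0000 = 0.8146.

Power ≈ 0.815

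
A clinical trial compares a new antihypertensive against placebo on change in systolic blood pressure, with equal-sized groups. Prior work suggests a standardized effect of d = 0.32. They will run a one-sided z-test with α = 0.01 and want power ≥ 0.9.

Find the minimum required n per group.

n = 255 per group

Set Φ(δ − 2.326) = 0.9; then δ − 2.326 = Φ⁻¹(0.9) = 1.282, giving δ = 3.608.
δ = d·√(n/2) ⇒ n = 2(δ/d)² = 2 × (3.608 / 0.32)² = 254.24.
Round up to the next whole unit.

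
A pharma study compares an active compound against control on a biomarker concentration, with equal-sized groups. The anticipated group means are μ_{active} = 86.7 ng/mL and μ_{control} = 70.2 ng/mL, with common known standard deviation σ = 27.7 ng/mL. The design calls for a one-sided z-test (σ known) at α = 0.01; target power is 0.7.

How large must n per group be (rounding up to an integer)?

Standardized effect: d = |μ_{active} − μ_{control}| / σ = |86.7 − 70.2| / 27.7 = 0.5957
Set Φ(δ − 2.326) = 0.7; then δ − 2.326 = Φ⁻¹(0.7) = 0.524, giving δ = 2.851.
δ = d·√(n/2) ⇒ n = 2(δ/d)² = 2 × (2.851 / 0.5957)² = 45.81.
Round up to the next whole unit.

n = 46 per group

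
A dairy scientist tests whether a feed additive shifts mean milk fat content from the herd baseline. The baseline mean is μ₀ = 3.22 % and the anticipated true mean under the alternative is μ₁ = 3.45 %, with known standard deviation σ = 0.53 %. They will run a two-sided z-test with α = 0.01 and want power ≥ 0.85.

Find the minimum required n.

n = 70

Standardized effect: d = |μ₁ − μ₀| / σ = |3.45 − 3.22| / 0.53 = 0.4340
Set Φ(δ − 2.576) = 0.85; then δ − 2.576 = Φ⁻¹(0.85) = 1.036, giving δ = 3.612.
(Ignoring the negligible lower-tail rejection probability gives the usual closed-form inversion.)
δ = d·√n ⇒ n = (δ/d)² = (3.612 / 0.4340)² = 69.29.
Rounding up, n = 70.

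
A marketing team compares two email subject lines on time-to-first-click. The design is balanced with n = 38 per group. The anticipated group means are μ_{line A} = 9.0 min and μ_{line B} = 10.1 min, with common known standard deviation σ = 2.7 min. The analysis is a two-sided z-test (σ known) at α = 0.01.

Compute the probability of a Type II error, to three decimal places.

β ≈ 0.788

Standardized effect: d = |μ_{line A} − μ_{line B}| / σ = |9.0 − 10.1| / 2.7 = 0.4074
Noncentrality parameter: δ = d·√(n/2) = 0.4074 × √(38/2) = 1.7758
Two-sided α = 0.01 → critical value z_{0.005} = 2.576.
Power = Φ(δ − 2.576) + Φ(−δ − 2.576) = Φ(-0.800) + Φ(-4.352) = 0.2119 + 0.0000 = 0.2119.
Type II error: β = 1 − power = 1 − 0.2119 = 0.7881.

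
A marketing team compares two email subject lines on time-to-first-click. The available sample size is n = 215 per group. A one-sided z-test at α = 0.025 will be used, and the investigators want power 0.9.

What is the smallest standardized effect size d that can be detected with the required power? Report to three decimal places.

Need Φ(δ − 1.960) = 0.9, so δ = 1.960 + 1.282 = 3.242.
δ = d·√(n/2) ⇒ d = δ/√(n/2) = 3.242/√(215/2) = 0.3126.

d ≈ 0.313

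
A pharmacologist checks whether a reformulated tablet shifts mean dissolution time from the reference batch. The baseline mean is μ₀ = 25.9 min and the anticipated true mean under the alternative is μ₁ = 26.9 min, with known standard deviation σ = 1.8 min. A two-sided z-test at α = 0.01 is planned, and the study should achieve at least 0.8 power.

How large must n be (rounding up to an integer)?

Standardized effect: d = |μ₁ − μ₀| / σ = |26.9 − 25.9| / 1.8 = 0.5556
Set Φ(δ − 2.576) = 0.8; then δ − 2.576 = Φ⁻¹(0.8) = 0.842, giving δ = 3.417.
(The Φ(−δ − z_{α/2}) term is vanishingly small for δ > 0 and is dropped in the standard sample-size formula.)
δ = d·√n ⇒ n = (δ/d)² = (3.417 / 0.5556)² = 37.84.
Rounding up, n = 38.

n = 38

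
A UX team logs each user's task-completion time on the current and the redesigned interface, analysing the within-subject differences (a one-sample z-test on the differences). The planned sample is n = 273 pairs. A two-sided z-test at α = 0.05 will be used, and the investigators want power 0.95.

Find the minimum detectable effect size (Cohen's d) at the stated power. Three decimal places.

Need Φ(δ − 1.960) = 0.95, so δ = 1.960 + 1.645 = 3.605.
(The second rejection-region term Φ(−δ − z_{α/2}) is negligible and dropped.)
δ = d·√n ⇒ d = δ/√n = 3.605/√273 = 0.2182.

d ≈ 0.218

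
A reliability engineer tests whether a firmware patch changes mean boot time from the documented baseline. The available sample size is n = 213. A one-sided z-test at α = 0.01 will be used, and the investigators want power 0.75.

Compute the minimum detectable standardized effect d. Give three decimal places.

Required noncentrality: δ = z_{0.01} + z_{0.25} = 2.326 + 0.674 = 3.001.
δ = d·√n ⇒ d = δ/√n = 3.001/√213 = 0.2056.

d ≈ 0.206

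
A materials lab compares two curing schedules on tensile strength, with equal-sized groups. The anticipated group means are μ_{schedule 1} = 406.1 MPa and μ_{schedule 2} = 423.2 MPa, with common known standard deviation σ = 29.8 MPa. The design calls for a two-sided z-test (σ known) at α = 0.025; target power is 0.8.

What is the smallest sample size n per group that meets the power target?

n = 58 per group

Standardized effect: d = |μ_{schedule 1} − μ_{schedule 2}| / σ = |406.1 − 423.2| / 29.8 = 0.5738
Set Φ(δ − 2.241) = 0.8; then δ − 2.241 = Φ⁻¹(0.8) = 0.842, giving δ = 3.083.
(For δ > 0 the lower-tail rejection region contributes negligibly to power, so the one-term inversion is standard.)
δ = d·√(n/2) ⇒ n = 2(δ/d)² = 2 × (3.083 / 0.5738)² = 57.73.
Rounding up, n = 58 per group.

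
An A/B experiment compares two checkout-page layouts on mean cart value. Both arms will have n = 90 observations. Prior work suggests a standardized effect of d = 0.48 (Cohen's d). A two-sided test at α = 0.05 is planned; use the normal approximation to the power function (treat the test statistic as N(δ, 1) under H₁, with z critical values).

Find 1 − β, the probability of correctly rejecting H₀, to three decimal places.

Noncentrality parameter: λ = d·√(n/2) = 0.48 × √(90/2) = 3.2199
Two-sided α = 0.05 → critical value z_{0.025} = 1.960.
Power = Φ(λ − 1.960) + Φ(−λ − 1.960) = Φ(1.260) + Φ(-5.180) = 0.8962 + 0.0000 = 0.8962.

Power ≈ 0.896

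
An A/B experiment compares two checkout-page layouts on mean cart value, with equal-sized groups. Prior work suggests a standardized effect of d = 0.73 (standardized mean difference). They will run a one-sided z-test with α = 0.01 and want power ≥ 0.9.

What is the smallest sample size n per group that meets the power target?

n = 49 per group

For power 0.9 need Φ(δ − z_{0.01}) = 0.9, so δ = z_{0.01} + z_{0.10} = 2.326 + 1.282 = 3.608.
δ = d·√(n/2) ⇒ n = 2(δ/d)² = 2 × (3.608 / 0.73)² = 48.85.
Round up to the next whole unit.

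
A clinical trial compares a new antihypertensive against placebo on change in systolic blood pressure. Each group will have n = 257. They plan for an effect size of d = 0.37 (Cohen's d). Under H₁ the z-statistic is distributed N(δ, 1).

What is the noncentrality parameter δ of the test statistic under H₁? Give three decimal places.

δ ≈ 4.194

δ = d·√(n/2) = 0.37 × √(257/2) = 4.1942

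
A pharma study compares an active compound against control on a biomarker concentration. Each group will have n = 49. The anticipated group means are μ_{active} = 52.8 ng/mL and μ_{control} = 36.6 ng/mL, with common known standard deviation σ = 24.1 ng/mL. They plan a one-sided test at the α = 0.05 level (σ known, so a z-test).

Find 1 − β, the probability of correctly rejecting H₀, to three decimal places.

Power ≈ 0.954

Standardized effect: d = |μ_{active} − μ_{control}| / σ = |52.8 − 36.6| / 24.1 = 0.6722
Noncentrality parameter: δ = d·√(n/2) = 0.6722 × √(49/2) = 3.3272
Critical value for a one-sided test at α = 0.05: z_α = 1.645.
Power = Φ(δ − 1.645) = Φ(1.682) = 0.9538.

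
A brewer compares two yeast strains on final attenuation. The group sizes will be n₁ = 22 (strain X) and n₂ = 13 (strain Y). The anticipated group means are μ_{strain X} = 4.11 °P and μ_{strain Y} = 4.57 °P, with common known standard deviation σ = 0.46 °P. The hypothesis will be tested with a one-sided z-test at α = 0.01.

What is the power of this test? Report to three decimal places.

Standardized effect: d = |μ_{strain X} − μ_{strain Y}| / σ = |4.11 − 4.57| / 0.46 = 1.0000
Noncentrality parameter: δ = d / √(1/n₁ + 1/n₂) = 1.0000 / √(1/22 + 1/13) = 2.8586
One-sided α = 0.01 → critical value z_{0.01} = 2.326.
Power = P(Z > 2.326 − δ) = Φ(0.532) = 0.7027.

Power ≈ 0.703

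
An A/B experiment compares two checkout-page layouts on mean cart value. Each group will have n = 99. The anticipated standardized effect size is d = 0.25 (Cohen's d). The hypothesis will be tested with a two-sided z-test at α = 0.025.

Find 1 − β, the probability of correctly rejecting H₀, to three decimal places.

Power ≈ 0.315

Noncentrality parameter: δ = d·√(n/2) = 0.25 × √(99/2) = 1.7589
Two-sided α = 0.025 → critical value z_{0.0125} = 2.241.
Power = Φ(δ − 2.241) + Φ(−δ − 2.241) = Φ(-0.482) + Φ(-4.000) = 0.3147 + 0.0000 = 0.3148.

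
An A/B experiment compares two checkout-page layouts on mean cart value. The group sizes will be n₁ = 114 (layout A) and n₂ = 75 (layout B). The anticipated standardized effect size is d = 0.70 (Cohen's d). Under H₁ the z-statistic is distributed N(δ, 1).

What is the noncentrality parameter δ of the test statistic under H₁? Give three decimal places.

δ ≈ 4.708

δ = d / √(1/n₁ + 1/n₂) = 0.70 / √(1/114 + 1/75) = 4.7081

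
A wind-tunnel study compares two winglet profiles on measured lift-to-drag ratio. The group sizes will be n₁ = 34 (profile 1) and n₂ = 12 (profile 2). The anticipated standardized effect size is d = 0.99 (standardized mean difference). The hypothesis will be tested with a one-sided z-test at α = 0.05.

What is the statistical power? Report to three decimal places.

Noncentrality parameter: δ = d / √(1/n₁ + 1/n₂) = 0.99 / √(1/34 + 1/12) = 2.9484
Critical value for a one-sided test at α = 0.05: z_α = 1.645.
Power = P(Z > 1.645 − δ) = Φ(1.304) = 0.9038.

Power ≈ 0.904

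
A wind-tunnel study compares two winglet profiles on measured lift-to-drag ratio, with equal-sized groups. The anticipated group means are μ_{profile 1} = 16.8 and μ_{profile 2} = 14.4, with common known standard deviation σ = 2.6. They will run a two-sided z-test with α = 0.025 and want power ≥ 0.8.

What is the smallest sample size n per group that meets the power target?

n = 23 per group

Standardized effect: d = |μ_{profile 1} − μ_{profile 2}| / σ = |16.8 − 14.4| / 2.6 = 0.9231
For power 0.8 need Φ(δ − z_{0.0125}) = 0.8, so δ = z_{0.0125} + z_{0.20} = 2.241 + 0.842 = 3.083.
(The Φ(−δ − z_{α/2}) term is vanishingly small for δ > 0 and is dropped in the standard sample-size formula.)
δ = d·√(n/2) ⇒ n = 2(δ/d)² = 2 × (3.083 / 0.9231)² = 22.31.
Rounding up, n = 23 per group.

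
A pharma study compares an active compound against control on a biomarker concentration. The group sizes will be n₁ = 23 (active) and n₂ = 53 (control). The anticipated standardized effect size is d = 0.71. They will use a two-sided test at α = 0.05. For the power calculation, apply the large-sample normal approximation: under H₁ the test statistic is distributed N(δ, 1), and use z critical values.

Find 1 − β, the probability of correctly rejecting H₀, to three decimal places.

Noncentrality parameter: δ = d / √(1/n₁ + 1/n₂) = 0.71 / √(1/23 + 1/53) = 2.8435
Two-sided α = 0.05 → critical value z_{0.025} = 1.960.
Power = Φ(δ − 1.960) + Φ(−δ − 1.960) = Φ(0.884) + Φ(-4.803) = 0.8115 + 0.0000 = 0.8115.

Power ≈ 0.812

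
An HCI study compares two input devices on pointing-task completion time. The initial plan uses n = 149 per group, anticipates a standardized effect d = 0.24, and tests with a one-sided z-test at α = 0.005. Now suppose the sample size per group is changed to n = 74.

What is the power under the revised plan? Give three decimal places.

With n = 74 per group: δ = d·√(n/2) = 0.24 × √(74/2) = 1.4599. Critical value z_{0.005} = 2.576.
Revised power = Φ(δ − 2.576) = Φ(-1.116) = 0.1322.

Power ≈ 0.132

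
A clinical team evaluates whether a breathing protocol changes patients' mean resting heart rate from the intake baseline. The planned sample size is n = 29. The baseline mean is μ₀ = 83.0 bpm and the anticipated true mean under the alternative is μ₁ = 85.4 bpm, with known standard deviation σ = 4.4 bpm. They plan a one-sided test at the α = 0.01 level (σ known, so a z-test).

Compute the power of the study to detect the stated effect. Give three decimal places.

Standardized effect: d = |μ₁ − μ₀| / σ = |85.4 − 83.0| / 4.4 = 0.5455
Noncentrality parameter: δ = d·√n = 0.5455 × √29 = 2.9374
One-sided α = 0.01 → critical value z_{0.01} = 2.326.
Power = P(Z > 2.326 − δ) = Φ(0.611) = 0.7294.

Power ≈ 0.729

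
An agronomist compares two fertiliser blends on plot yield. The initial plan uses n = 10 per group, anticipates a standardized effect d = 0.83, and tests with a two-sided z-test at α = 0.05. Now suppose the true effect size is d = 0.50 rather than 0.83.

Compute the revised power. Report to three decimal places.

With d = 0.50: δ = d·√(n/2) = 0.50 × √(10/2) = 1.1180. Critical value z_{0.025} = 1.960.
Revised power = Φ(δ − 1.960) + Φ(−δ − 1.960) = Φ(-0.842) + Φ(-3.078) = 0.1999 + 0.0010 = 0.2010.

Power ≈ 0.201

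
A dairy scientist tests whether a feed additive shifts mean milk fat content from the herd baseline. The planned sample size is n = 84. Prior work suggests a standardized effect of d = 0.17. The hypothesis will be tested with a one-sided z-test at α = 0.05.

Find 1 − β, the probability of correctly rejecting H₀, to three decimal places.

Noncentrality parameter: δ = d·√n = 0.17 × √84 = 1.5581
One-sided α = 0.05 → critical value z_{0.05} = 1.645.
Power = P(Z > 1.645 − δ) = Φ(-0.087) = 0.4654.

Power ≈ 0.465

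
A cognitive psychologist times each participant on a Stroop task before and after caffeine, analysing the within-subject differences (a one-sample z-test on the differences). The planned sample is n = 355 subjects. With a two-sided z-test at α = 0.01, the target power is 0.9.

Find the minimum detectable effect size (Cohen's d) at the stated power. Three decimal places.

Need Φ(δ − 2.576) = 0.9, so δ = 2.576 + 1.282 = 3.857.
(Lower-tail contribution to power is negligible for δ > 0.)
δ = d·√n ⇒ d = δ/√n = 3.857/√355 = 0.2047.

d ≈ 0.205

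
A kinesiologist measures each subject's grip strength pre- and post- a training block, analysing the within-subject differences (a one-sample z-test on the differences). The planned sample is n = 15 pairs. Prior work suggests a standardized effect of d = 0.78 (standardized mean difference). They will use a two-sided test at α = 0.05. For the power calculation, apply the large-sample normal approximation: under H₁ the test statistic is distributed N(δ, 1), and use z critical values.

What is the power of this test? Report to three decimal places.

Noncentrality parameter: δ = d·√n = 0.78 × √15 = 3.0209
Critical value for a two-sided test at α = 0.05: z_{α/2} = 1.960.
Power = Φ(δ − 1.960) + Φ(−δ − 1.960) = Φ(1.061) + Φ(-4.981) = 0.8556 + 0.0000 = 0.8556.

Power ≈ 0.856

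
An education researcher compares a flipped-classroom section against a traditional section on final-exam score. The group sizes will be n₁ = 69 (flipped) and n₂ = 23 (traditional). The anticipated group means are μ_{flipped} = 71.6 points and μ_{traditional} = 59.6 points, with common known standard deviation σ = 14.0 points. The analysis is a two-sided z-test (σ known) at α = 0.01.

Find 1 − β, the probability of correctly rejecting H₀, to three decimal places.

Standardized effect: d = |μ_{flipped} − μ_{traditional}| / σ = |71.6 − 59.6| / 14.0 = 0.8571
Noncentrality parameter: δ = d / √(1/n₁ + 1/n₂) = 0.8571 / √(1/69 + 1/23) = 3.5600
Critical value for a two-sided test at α = 0.01: z_{α/2} = 2.576.
Power = Φ(δ − 2.576) + Φ(−δ − 2.576) = Φ(0.984) + Φ(-6.136) = 0.8375 + 0.0000 = 0.8375.

Power ≈ 0.837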